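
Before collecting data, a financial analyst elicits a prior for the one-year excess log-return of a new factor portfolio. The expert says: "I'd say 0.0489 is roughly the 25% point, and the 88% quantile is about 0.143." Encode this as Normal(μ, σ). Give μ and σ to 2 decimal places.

μ = 0.08, σ = 0.05

For Normal(μ,σ), the p-quantile is μ + z_p·σ. Here z_{0.25} = -0.6745, z_{0.88} = 1.175.
So 0.0489 = μ − 0.6745σ and 0.143 = μ + 1.175σ.
Subtracting: σ = (0.143 − 0.0489)/(1.175 − (-0.6745)) = 0.05.
Then μ = 0.0489 − (-0.6745)·0.05 = 0.08.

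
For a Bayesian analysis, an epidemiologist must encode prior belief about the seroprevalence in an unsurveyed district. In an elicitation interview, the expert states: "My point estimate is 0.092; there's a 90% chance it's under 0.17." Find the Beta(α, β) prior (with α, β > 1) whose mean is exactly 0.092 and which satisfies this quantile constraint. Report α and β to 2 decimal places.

α ≈ 2.26, β ≈ 22.34

With mean 0.092 fixed, write α = 0.092s, β = 0.908s where s = α+β.
Need P(θ < 0.17) = 0.9 under Beta(0.092s, 0.908s). Normal approximation: (q−m)/√(m(1−m)/s) ≈ z_{0.9} = 1.28, so s ≈ 0.092·0.908·(1.28)²/(0.17−0.092)² = 22.6.
At s = 22.6: P(θ<0.17) ≈ 0.893. Adjusting to match 0.9 gives s ≈ 24.61.
So α = 0.092·24.61 ≈ 2.26, β = 0.908·24.61 ≈ 22.34.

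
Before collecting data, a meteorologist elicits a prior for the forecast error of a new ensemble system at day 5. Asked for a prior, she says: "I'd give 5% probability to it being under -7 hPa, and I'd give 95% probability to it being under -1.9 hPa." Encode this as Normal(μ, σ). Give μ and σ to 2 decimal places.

The p-quantile of Normal(μ,σ) is μ + z_p·σ, with z_{0.05} = -1.645 and z_{0.95} = 1.645.
Eliminate σ: μ = (z₂·x₁ − z₁·x₂)/(z₂ − z₁) = (1.645·-7 − (-1.645)·-1.9)/3.29 = -4.45.
Then σ = (x₂ − x₁)/(z₂ − z₁) = (-1.9 − -7)/3.29 = 1.55.

μ = -4.45, σ = 1.55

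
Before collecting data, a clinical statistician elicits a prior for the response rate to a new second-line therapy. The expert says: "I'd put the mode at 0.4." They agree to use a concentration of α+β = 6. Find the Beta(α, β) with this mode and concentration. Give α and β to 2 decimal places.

α = 2.60, β = 3.40

For α,β > 1 the Beta mode is (α−1)/(α+β−2). With α+β = 6, the mode is (α−1)/4.
Set (α−1)/4 = 0.4 → α = 1 + 0.4·4 = 2.60.
β = 6 − α = 3.40.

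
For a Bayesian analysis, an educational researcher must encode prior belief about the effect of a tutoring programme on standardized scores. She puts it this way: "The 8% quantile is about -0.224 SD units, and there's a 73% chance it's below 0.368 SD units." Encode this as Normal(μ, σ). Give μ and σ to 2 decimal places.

μ = 0.19, σ = 0.29

The p-quantile of Normal(μ,σ) is μ + z_p·σ, with z_{0.08} = -1.405 and z_{0.73} = 0.6128.
Eliminate σ: μ = (z₂·x₁ − z₁·x₂)/(z₂ − z₁) = (0.6128·-0.224 − (-1.405)·0.368)/2.018 = 0.19.
Then σ = (x₂ − x₁)/(z₂ − z₁) = (0.368 − -0.224)/2.018 = 0.29.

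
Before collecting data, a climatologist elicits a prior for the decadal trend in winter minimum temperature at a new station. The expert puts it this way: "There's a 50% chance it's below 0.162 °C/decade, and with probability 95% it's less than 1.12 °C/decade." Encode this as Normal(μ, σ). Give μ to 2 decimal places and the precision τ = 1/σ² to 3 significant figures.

μ = 0.16, τ = 2.95

The p-quantile of Normal(μ,σ) is μ + z_p·σ, with z_{0.5} = 0 and z_{0.95} = 1.645.
Eliminate σ: μ = (z₂·x₁ − z₁·x₂)/(z₂ − z₁) = (1.645·0.162 − (0)·1.12)/1.645 = 0.16.
Then σ = (x₂ − x₁)/(z₂ − z₁) = (1.12 − 0.162)/1.645 = 0.58.
Precision τ = 1/σ² = 1/0.5824² = 2.95.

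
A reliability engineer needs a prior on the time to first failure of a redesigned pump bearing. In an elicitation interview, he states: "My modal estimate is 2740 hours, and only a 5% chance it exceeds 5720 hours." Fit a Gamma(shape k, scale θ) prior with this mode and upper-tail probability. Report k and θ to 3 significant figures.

Gamma(k,θ) with k>1 has mode (k−1)θ, so θ = 2740/(k−1).
Need P(X < 5720) = 0.95 with θ tied to k this way. Start at k = 2, θ = 2740: P(X<5720) ≈ 0.617.
Too low — raise k to concentrate. Iterating converges to k ≈ 6.1.
Then θ = 2740/(6.1−1) ≈ 537.

k ≈ 6.1, θ ≈ 537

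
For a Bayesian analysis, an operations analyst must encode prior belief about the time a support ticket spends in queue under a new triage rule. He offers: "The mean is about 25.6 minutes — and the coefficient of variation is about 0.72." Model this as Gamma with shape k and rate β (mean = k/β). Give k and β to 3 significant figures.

k ≈ 1.93, β ≈ 0.0754

For Gamma(k, rate β): mean = k/β, variance = k/β², so CV = 1/√k.
CV = 0.72, hence k = 1/CV² = 1.93.
Then β = k/mean = 1.93/25.6 = 0.0754.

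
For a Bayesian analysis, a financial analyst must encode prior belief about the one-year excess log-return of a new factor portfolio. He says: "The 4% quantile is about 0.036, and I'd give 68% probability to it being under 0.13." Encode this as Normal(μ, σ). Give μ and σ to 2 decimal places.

μ = 0.11, σ = 0.04

For Normal(μ,σ), the p-quantile is μ + z_p·σ. Here z_{0.04} = -1.751, z_{0.68} = 0.4677.
So 0.036 = μ − 1.751σ and 0.13 = μ + 0.4677σ.
Subtracting: σ = (0.13 − 0.036)/(0.4677 − (-1.751)) = 0.04.
Then μ = 0.036 − (-1.751)·0.04 = 0.11.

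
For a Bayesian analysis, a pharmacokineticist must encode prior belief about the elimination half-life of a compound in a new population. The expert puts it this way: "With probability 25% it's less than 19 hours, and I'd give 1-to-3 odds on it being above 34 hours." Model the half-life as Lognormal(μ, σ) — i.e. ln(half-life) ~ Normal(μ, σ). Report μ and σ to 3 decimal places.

μ ≈ 3.235, σ ≈ 0.431

If T ~ Lognormal(μ,σ) then ln T ~ Normal(μ,σ), so the p-quantile of ln T is μ + z_p·σ.
ln(19) = 2.944 and ln(34) = 3.526; z_{0.25} = -0.6745, z_{0.75} = 0.6745.
σ = (3.526 − 2.944)/(0.6745 − (-0.6745)) = 0.431.
μ = 2.944 − (-0.6745)·0.431 = 3.235.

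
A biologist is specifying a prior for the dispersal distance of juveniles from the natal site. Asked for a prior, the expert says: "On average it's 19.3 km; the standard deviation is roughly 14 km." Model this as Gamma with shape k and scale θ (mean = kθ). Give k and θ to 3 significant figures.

k ≈ 1.9, θ ≈ 10.2

For Gamma(k, scale θ): mean = kθ, variance = kθ², so CV = 1/√k.
CV = SD/mean = 14/19.3 = 0.7254, hence k = 1/CV² = 1.9.
Then θ = mean/k = 19.3/1.9 = 10.2.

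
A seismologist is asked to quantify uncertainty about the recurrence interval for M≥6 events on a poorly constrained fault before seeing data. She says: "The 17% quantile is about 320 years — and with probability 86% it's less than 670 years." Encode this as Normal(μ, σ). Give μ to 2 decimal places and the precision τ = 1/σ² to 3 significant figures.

The p-quantile of Normal(μ,σ) is μ + z_p·σ, with z_{0.17} = -0.9542 and z_{0.86} = 1.08.
Eliminate σ: μ = (z₂·x₁ − z₁·x₂)/(z₂ − z₁) = (1.08·320 − (-0.9542)·670)/2.034 = 484.15.
Then σ = (x₂ − x₁)/(z₂ − z₁) = (670 − 320)/2.034 = 172.03.
Precision τ = 1/σ² = 1/172² = 3.38e-05.

μ = 484.15, τ = 3.38e-05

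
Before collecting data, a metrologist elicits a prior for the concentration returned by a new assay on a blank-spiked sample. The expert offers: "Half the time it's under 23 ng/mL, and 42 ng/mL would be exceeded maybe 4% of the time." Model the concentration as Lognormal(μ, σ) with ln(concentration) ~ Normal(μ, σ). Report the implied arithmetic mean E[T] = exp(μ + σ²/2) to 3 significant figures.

E[T] ≈ 24.4 ng/mL

If T ~ Lognormal(μ,σ) then ln T ~ Normal(μ,σ), so the p-quantile of ln T is μ + z_p·σ.
ln(23) = 3.135 and ln(42) = 3.738; z_{0.5} = 0, z_{0.96} = 1.751.
σ = (3.738 − 3.135)/(1.751 − (0)) = 0.344.
μ = 3.135 − (0)·0.344 = 3.135.
E[T] = exp(μ + σ²/2) = exp(3.135 + 0.0592) = 24.4 ng/mL.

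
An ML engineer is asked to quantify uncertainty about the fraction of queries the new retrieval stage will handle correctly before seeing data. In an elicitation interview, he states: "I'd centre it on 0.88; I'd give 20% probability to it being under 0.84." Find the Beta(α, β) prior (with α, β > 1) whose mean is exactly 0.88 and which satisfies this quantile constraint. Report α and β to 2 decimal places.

With mean 0.88 fixed, write α = 0.88s, β = 0.12s where s = α+β.
Need P(θ < 0.84) = 0.2 under Beta(0.88s, 0.12s). Normal approximation: (q−m)/√(m(1−m)/s) ≈ z_{0.2} = -0.842, so s ≈ 0.88·0.12·(-0.842)²/(0.84−0.88)² = 46.7.
At s = 46.7: P(θ<0.84) ≈ 0.189. Adjusting to match 0.2 gives s ≈ 41.12.
So α = 0.88·41.12 ≈ 36.18, β = 0.12·41.12 ≈ 4.93.

α ≈ 36.18, β ≈ 4.93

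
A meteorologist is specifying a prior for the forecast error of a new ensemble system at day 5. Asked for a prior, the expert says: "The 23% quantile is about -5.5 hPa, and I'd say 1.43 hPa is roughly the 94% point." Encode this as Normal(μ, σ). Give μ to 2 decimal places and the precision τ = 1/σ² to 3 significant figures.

For Normal(μ,σ), the p-quantile is μ + z_p·σ. Here z_{0.23} = -0.7388, z_{0.94} = 1.555.
So -5.5 = μ − 0.7388σ and 1.43 = μ + 1.555σ.
Subtracting: σ = (1.43 − -5.5)/(1.555 − (-0.7388)) = 3.02.
Then μ = -5.5 − (-0.7388)·3.02 = -3.27.
Precision τ = 1/σ² = 1/3.021² = 0.11.

μ = -3.27, τ = 0.11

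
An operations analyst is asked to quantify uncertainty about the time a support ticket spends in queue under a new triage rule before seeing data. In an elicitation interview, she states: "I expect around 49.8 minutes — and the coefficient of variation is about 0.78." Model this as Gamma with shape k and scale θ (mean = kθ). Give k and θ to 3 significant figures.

k ≈ 1.64, θ ≈ 30.3

For Gamma(k, scale θ): mean = kθ, variance = kθ², so CV = 1/√k.
CV = 0.78, hence k = 1/CV² = 1.64.
Then θ = mean/k = 49.8/1.64 = 30.3.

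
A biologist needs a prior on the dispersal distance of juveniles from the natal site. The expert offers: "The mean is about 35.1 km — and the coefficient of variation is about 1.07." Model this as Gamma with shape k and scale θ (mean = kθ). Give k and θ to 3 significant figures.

For Gamma(k, scale θ): mean = kθ, variance = kθ², so CV = 1/√k.
CV = 1.07, hence k = 1/CV² = 0.873.
Then θ = mean/k = 35.1/0.873 = 40.2.

k ≈ 0.873, θ ≈ 40.2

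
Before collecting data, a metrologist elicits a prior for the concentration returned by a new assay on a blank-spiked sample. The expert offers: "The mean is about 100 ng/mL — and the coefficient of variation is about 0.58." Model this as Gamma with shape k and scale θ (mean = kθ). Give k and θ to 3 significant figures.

k ≈ 2.97, θ ≈ 33.6

For Gamma(k, scale θ): mean = kθ, variance = kθ², so CV = 1/√k.
CV = 0.58, hence k = 1/CV² = 2.97.
Then θ = mean/k = 100/2.97 = 33.6.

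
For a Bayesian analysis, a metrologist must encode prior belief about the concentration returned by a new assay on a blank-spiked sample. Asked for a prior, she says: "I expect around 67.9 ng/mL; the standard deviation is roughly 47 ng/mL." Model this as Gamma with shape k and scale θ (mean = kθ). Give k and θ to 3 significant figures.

k ≈ 2.09, θ ≈ 32.5

For Gamma(k, scale θ): mean = kθ, variance = kθ², so CV = 1/√k.
CV = SD/mean = 47/67.9 = 0.6922, hence k = 1/CV² = 2.09.
Then θ = mean/k = 67.9/2.09 = 32.5.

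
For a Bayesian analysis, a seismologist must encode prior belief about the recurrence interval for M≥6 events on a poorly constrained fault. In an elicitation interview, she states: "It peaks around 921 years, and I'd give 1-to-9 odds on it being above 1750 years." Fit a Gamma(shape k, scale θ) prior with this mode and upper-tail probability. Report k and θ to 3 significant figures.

Gamma(k,θ) with k>1 has mode (k−1)θ, so θ = 921/(k−1).
Need P(X < 1750) = 0.9 with θ tied to k this way. Start at k = 2, θ = 921: P(X<1750) ≈ 0.566.
Too low — raise k to concentrate. Iterating converges to k ≈ 5.64.
Then θ = 921/(5.64−1) ≈ 198.

k ≈ 5.64, θ ≈ 198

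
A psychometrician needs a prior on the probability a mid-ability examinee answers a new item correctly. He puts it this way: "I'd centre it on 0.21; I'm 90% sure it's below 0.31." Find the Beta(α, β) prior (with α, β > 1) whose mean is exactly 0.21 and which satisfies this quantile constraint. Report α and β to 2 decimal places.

α ≈ 6.07, β ≈ 22.84

With mean 0.21 fixed, write α = 0.21s, β = 0.79s where s = α+β.
Need P(θ < 0.31) = 0.9 under Beta(0.21s, 0.79s). Normal approximation: (q−m)/√(m(1−m)/s) ≈ z_{0.9} = 1.28, so s ≈ 0.21·0.79·(1.28)²/(0.31−0.21)² = 27.2.
At s = 27.2: P(θ<0.31) ≈ 0.894. Adjusting to match 0.9 gives s ≈ 28.91.
So α = 0.21·28.91 ≈ 6.07, β = 0.79·28.91 ≈ 22.84.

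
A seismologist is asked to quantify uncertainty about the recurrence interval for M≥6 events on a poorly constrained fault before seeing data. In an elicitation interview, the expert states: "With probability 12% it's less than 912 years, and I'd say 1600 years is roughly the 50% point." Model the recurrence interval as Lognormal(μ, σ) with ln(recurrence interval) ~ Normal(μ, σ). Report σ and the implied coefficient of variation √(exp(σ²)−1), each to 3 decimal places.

If T ~ Lognormal(μ,σ) then ln T ~ Normal(μ,σ), so the p-quantile of ln T is μ + z_p·σ.
ln(912) = 6.816 and ln(1600) = 7.378; z_{0.12} = -1.175, z_{0.5} = 0.
σ = (7.378 − 6.816)/(0 − (-1.175)) = 0.478.
μ = 6.816 − (-1.175)·0.478 = 7.378.
CV = √(exp(σ²)−1) = √(exp(0.2289)−1) = 0.507.

σ ≈ 0.478, CV ≈ 0.507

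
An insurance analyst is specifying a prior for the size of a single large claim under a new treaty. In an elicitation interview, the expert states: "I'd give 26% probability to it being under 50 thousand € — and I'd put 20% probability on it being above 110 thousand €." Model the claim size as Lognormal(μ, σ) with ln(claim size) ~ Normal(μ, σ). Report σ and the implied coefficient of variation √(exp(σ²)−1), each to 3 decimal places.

σ ≈ 0.531, CV ≈ 0.571

If T ~ Lognormal(μ,σ) then ln T ~ Normal(μ,σ), so the p-quantile of ln T is μ + z_p·σ.
ln(50) = 3.912 and ln(110) = 4.7; z_{0.26} = -0.6433, z_{0.8} = 0.8416.
σ = (4.7 − 3.912)/(0.8416 − (-0.6433)) = 0.531.
μ = 3.912 − (-0.6433)·0.531 = 4.254.
CV = √(exp(σ²)−1) = √(exp(0.2819)−1) = 0.571.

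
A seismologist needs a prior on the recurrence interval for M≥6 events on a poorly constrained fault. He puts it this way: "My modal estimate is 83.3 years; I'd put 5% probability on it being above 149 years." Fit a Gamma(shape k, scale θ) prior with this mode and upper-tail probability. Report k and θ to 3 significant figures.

Gamma(k,θ) with k>1 has mode (k−1)θ, so θ = 83.3/(k−1).
Need P(X < 149) = 0.95 with θ tied to k this way. Start at k = 2, θ = 83.3: P(X<149) ≈ 0.534.
Too low — raise k to concentrate. Iterating converges to k ≈ 9.24.
Then θ = 83.3/(9.24−1) ≈ 10.1.

k ≈ 9.24, θ ≈ 10.1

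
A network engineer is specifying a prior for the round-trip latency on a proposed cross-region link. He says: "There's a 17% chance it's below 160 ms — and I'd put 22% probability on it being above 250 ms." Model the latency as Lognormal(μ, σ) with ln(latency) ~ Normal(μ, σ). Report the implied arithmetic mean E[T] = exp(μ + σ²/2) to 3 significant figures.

If T ~ Lognormal(μ,σ) then ln T ~ Normal(μ,σ), so the p-quantile of ln T is μ + z_p·σ.
ln(160) = 5.075 and ln(250) = 5.521; z_{0.17} = -0.9542, z_{0.78} = 0.7722.
σ = (5.521 − 5.075)/(0.7722 − (-0.9542)) = 0.259.
μ = 5.075 − (-0.9542)·0.259 = 5.322.
E[T] = exp(μ + σ²/2) = exp(5.322 + 0.0334) = 212 ms.

E[T] ≈ 212 ms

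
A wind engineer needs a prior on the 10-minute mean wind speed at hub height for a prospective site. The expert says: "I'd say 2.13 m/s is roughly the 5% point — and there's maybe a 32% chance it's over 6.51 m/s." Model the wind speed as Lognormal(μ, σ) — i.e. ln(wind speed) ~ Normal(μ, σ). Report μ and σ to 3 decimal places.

μ ≈ 1.626, σ ≈ 0.529

If T ~ Lognormal(μ,σ) then ln T ~ Normal(μ,σ), so the p-quantile of ln T is μ + z_p·σ.
ln(2.13) = 0.7561 and ln(6.51) = 1.873; z_{0.05} = -1.645, z_{0.68} = 0.4677.
σ = (1.873 − 0.7561)/(0.4677 − (-1.645)) = 0.529.
μ = 0.7561 − (-1.645)·0.529 = 1.626.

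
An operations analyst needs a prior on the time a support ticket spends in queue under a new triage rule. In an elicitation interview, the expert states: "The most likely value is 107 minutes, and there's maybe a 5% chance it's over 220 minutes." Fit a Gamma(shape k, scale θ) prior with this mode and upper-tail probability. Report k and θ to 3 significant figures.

Gamma(k,θ) with k>1 has mode (k−1)θ, so θ = 107/(k−1).
Need P(X < 220) = 0.95 with θ tied to k this way. Start at k = 2, θ = 107: P(X<220) ≈ 0.609.
Too low — raise k to concentrate. Iterating converges to k ≈ 6.32.
Then θ = 107/(6.32−1) ≈ 20.1.

k ≈ 6.32, θ ≈ 20.1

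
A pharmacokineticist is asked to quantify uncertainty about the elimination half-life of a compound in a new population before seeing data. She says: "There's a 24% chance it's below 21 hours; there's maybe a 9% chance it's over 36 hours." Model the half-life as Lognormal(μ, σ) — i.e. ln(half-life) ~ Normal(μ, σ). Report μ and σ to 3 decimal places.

If T ~ Lognormal(μ,σ) then ln T ~ Normal(μ,σ), so the p-quantile of ln T is μ + z_p·σ.
ln(21) = 3.045 and ln(36) = 3.584; z_{0.24} = -0.7063, z_{0.91} = 1.341.
σ = (3.584 − 3.045)/(1.341 − (-0.7063)) = 0.263.
μ = 3.045 − (-0.7063)·0.263 = 3.230.

μ ≈ 3.230, σ ≈ 0.263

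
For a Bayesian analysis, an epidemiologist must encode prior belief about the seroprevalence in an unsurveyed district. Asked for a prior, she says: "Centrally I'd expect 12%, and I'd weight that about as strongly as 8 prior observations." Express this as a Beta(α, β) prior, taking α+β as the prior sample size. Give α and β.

α = 0.96, β = 7.04

Under the effective-sample-size interpretation, Beta(α, β) has prior mean α/(α+β) and prior sample size α+β.
So α+β = 8 and α/(α+β) = 0.12, giving α = 0.12·8 = 0.96 and β = 8 − 0.96 = 7.04.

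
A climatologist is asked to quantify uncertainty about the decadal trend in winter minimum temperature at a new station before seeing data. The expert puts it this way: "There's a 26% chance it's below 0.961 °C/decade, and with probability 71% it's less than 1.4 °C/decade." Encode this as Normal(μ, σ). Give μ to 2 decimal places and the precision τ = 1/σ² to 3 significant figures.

μ = 1.20, τ = 7.43

The p-quantile of Normal(μ,σ) is μ + z_p·σ, with z_{0.26} = -0.6433 and z_{0.71} = 0.5534.
Eliminate σ: μ = (z₂·x₁ − z₁·x₂)/(z₂ − z₁) = (0.5534·0.961 − (-0.6433)·1.4)/1.197 = 1.20.
Then σ = (x₂ − x₁)/(z₂ − z₁) = (1.4 − 0.961)/1.197 = 0.37.
Precision τ = 1/σ² = 1/0.3668² = 7.43.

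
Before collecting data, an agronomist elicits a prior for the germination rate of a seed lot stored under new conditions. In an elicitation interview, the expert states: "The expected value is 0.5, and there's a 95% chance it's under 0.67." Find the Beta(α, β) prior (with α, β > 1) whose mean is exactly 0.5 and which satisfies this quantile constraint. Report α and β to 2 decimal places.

With mean 0.5 fixed, write α = 0.5s, β = 0.5s where s = α+β.
Need P(θ < 0.67) = 0.95 under Beta(0.5s, 0.5s). Normal approximation: (q−m)/√(m(1−m)/s) ≈ z_{0.95} = 1.64, so s ≈ 0.5·0.5·(1.64)²/(0.67−0.5)² = 23.4.
At s = 23.4: P(θ<0.67) ≈ 0.953. Adjusting to match 0.95 gives s ≈ 22.51.
So α = 0.5·22.51 ≈ 11.26, β = 0.5·22.51 ≈ 11.26.

α ≈ 11.26, β ≈ 11.26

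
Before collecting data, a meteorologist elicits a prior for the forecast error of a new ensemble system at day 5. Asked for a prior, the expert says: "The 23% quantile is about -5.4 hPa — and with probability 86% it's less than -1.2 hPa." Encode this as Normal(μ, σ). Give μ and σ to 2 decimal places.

μ = -3.69, σ = 2.31

The p-quantile of Normal(μ,σ) is μ + z_p·σ, with z_{0.23} = -0.7388 and z_{0.86} = 1.08.
Eliminate σ: μ = (z₂·x₁ − z₁·x₂)/(z₂ − z₁) = (1.08·-5.4 − (-0.7388)·-1.2)/1.819 = -3.69.
Then σ = (x₂ − x₁)/(z₂ − z₁) = (-1.2 − -5.4)/1.819 = 2.31.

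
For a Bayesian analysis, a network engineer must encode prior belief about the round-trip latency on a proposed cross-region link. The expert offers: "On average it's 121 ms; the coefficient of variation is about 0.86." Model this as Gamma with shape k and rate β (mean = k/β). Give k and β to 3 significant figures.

k ≈ 1.35, β ≈ 0.0112

For Gamma(k, rate β): mean = k/β, variance = k/β², so CV = 1/√k.
CV = 0.86, hence k = 1/CV² = 1.35.
Then β = k/mean = 1.35/121 = 0.0112.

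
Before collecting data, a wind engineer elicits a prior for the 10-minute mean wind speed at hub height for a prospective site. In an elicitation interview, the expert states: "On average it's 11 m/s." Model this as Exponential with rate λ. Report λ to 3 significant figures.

λ ≈ 0.0909

Exponential mean = 1/λ, so λ = 1/11.0 = 0.0909.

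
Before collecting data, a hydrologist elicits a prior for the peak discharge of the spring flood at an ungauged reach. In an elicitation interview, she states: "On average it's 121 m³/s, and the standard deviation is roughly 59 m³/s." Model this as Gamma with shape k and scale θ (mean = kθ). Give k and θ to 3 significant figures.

For Gamma(k, scale θ): mean = kθ, variance = kθ², so CV = 1/√k.
CV = SD/mean = 59/121 = 0.4876, hence k = 1/CV² = 4.21.
Then θ = mean/k = 121/4.21 = 28.8.

k ≈ 4.21, θ ≈ 28.8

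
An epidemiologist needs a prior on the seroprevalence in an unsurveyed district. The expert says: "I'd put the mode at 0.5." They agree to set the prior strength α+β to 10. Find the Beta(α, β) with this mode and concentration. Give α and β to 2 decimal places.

α = 5.00, β = 5.00

For α,β > 1 the Beta mode is (α−1)/(α+β−2). With α+β = 10, the mode is (α−1)/8.
Set (α−1)/8 = 0.5 → α = 1 + 0.5·8 = 5.00.
β = 10 − α = 5.00.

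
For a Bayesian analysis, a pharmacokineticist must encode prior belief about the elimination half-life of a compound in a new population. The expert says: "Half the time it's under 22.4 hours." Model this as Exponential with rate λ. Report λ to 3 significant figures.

λ ≈ 0.0309

Exponential median = ln 2 / λ, so λ = ln 2 / 22.4 = 0.0309.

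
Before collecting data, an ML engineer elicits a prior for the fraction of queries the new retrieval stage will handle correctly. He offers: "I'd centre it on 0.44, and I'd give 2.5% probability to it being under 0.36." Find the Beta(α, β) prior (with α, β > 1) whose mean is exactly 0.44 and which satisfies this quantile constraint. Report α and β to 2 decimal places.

With mean 0.44 fixed, write α = 0.44s, β = 0.56s where s = α+β.
Need P(θ < 0.36) = 0.025 under Beta(0.44s, 0.56s). Normal approximation: (q−m)/√(m(1−m)/s) ≈ z_{0.025} = -1.96, so s ≈ 0.44·0.56·(-1.96)²/(0.36−0.44)² = 147.9.
At s = 147.9: P(θ<0.36) ≈ 0.023. Adjusting to match 0.025 gives s ≈ 143.57.
So α = 0.44·143.57 ≈ 63.17, β = 0.56·143.57 ≈ 80.40.

α ≈ 63.17, β ≈ 80.40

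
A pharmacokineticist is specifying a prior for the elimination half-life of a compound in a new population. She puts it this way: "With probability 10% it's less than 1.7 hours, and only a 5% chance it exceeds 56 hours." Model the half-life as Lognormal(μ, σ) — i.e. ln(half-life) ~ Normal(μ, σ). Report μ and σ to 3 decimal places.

If T ~ Lognormal(μ,σ) then ln T ~ Normal(μ,σ), so the p-quantile of ln T is μ + z_p·σ.
ln(1.7) = 0.5306 and ln(56) = 4.025; z_{0.1} = -1.282, z_{0.95} = 1.645.
σ = (4.025 − 0.5306)/(1.645 − (-1.282)) = 1.194.
μ = 0.5306 − (-1.282)·1.194 = 2.061.

μ ≈ 2.061, σ ≈ 1.194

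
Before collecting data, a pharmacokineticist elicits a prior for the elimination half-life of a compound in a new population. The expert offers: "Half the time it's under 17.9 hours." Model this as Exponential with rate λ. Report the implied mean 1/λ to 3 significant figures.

mean ≈ 25.8 hours

Exponential median = ln 2 / λ, so λ = ln 2 / 17.9 = 0.0387.
Mean = 1/λ = 25.8 hours.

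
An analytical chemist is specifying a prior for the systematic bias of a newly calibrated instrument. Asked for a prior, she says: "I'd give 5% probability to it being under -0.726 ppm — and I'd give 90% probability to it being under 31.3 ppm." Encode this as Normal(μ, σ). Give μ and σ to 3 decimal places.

μ = 17.275, σ = 10.944

The p-quantile of Normal(μ,σ) is μ + z_p·σ, with z_{0.05} = -1.645 and z_{0.9} = 1.282.
Eliminate σ: μ = (z₂·x₁ − z₁·x₂)/(z₂ − z₁) = (1.282·-0.726 − (-1.645)·31.3)/2.926 = 17.275.
Then σ = (x₂ − x₁)/(z₂ − z₁) = (31.3 − -0.726)/2.926 = 10.944.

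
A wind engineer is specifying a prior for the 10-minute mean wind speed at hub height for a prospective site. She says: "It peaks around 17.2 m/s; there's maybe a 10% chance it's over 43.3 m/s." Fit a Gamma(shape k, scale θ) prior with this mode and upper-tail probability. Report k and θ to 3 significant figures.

k ≈ 3.25, θ ≈ 7.64

Gamma(k,θ) with k>1 has mode (k−1)θ, so θ = 17.2/(k−1).
Need P(X < 43.3) = 0.9 with θ tied to k this way. Start at k = 2, θ = 17.2: P(X<43.3) ≈ 0.716.
Too low — raise k to concentrate. Iterating converges to k ≈ 3.25.
Then θ = 17.2/(3.25−1) ≈ 7.64.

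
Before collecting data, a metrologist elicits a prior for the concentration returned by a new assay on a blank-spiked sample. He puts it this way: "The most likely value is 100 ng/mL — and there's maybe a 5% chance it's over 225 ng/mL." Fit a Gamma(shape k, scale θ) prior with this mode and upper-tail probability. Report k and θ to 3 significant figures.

k ≈ 5.18, θ ≈ 24

Gamma(k,θ) with k>1 has mode (k−1)θ, so θ = 100/(k−1).
Need P(X < 225) = 0.95 with θ tied to k this way. Start at k = 2, θ = 100: P(X<225) ≈ 0.657.
Too low — raise k to concentrate. Iterating converges to k ≈ 5.18.
Then θ = 100/(5.18−1) ≈ 24.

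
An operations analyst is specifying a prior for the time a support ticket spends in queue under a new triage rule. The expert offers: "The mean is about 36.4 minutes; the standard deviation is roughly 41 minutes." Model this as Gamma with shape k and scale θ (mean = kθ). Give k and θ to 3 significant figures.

For Gamma(k, scale θ): mean = kθ, variance = kθ², so CV = 1/√k.
CV = SD/mean = 41/36.4 = 1.126, hence k = 1/CV² = 0.788.
Then θ = mean/k = 36.4/0.788 = 46.2.

k ≈ 0.788, θ ≈ 46.2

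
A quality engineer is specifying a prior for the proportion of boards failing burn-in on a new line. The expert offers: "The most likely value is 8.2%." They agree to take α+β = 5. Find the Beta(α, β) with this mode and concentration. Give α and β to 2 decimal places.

α = 1.25, β = 3.75

For α,β > 1 the Beta mode is (α−1)/(α+β−2). With α+β = 5, the mode is (α−1)/3.
Set (α−1)/3 = 0.082 → α = 1 + 0.082·3 = 1.25.
β = 5 − α = 3.75.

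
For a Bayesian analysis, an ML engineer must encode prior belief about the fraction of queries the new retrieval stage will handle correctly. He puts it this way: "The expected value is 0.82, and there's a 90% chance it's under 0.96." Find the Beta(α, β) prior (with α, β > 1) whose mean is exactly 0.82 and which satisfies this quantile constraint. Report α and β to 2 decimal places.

α ≈ 6.77, β ≈ 1.49

With mean 0.82 fixed, write α = 0.82s, β = 0.18s where s = α+β.
Need P(θ < 0.96) = 0.9 under Beta(0.82s, 0.18s). Normal approximation: (q−m)/√(m(1−m)/s) ≈ z_{0.9} = 1.28, so s ≈ 0.82·0.18·(1.28)²/(0.96−0.82)² = 12.4.
At s = 12.4: P(θ<0.96) ≈ 0.952. Adjusting to match 0.9 gives s ≈ 8.25.
So α = 0.82·8.25 ≈ 6.77, β = 0.18·8.25 ≈ 1.49.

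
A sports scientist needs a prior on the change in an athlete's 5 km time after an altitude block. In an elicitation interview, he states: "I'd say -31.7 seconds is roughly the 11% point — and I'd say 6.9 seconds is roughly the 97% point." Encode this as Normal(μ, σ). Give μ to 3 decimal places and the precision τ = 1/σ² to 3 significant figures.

μ = -16.464, τ = 0.00648

For Normal(μ,σ), the p-quantile is μ + z_p·σ. Here z_{0.11} = -1.227, z_{0.97} = 1.881.
So -31.7 = μ − 1.227σ and 6.9 = μ + 1.881σ.
Subtracting: σ = (6.9 − -31.7)/(1.881 − (-1.227)) = 12.422.
Then μ = -31.7 − (-1.227)·12.422 = -16.464.
Precision τ = 1/σ² = 1/12.42² = 0.00648.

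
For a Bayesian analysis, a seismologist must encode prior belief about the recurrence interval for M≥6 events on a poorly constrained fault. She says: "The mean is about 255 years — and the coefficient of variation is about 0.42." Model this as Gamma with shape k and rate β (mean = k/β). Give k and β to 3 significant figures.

For Gamma(k, rate β): mean = k/β, variance = k/β², so CV = 1/√k.
CV = 0.42, hence k = 1/CV² = 5.67.
Then β = k/mean = 5.67/255 = 0.0222.

k ≈ 5.67, β ≈ 0.0222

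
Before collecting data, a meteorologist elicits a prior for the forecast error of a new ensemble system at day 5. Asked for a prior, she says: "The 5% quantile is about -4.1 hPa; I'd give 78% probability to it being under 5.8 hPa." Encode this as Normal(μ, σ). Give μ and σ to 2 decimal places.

For Normal(μ,σ), the p-quantile is μ + z_p·σ. Here z_{0.05} = -1.645, z_{0.78} = 0.7722.
So -4.1 = μ − 1.645σ and 5.8 = μ + 0.7722σ.
Subtracting: σ = (5.8 − -4.1)/(0.7722 − (-1.645)) = 4.10.
Then μ = -4.1 − (-1.645)·4.10 = 2.64.

μ = 2.64, σ = 4.10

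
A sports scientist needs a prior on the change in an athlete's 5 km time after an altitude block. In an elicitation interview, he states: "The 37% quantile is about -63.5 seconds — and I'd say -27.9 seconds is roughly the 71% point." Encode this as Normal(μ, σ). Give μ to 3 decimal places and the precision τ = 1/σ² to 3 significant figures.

μ = -50.154, τ = 0.000618

For Normal(μ,σ), the p-quantile is μ + z_p·σ. Here z_{0.37} = -0.3319, z_{0.71} = 0.5534.
So -63.5 = μ − 0.3319σ and -27.9 = μ + 0.5534σ.
Subtracting: σ = (-27.9 − -63.5)/(0.5534 − (-0.3319)) = 40.215.
Then μ = -63.5 − (-0.3319)·40.215 = -50.154.
Precision τ = 1/σ² = 1/40.22² = 0.000618.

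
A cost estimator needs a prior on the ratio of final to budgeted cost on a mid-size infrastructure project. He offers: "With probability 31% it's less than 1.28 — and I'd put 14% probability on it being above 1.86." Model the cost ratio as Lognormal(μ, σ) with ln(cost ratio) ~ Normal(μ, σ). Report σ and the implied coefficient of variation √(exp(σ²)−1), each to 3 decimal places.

If T ~ Lognormal(μ,σ) then ln T ~ Normal(μ,σ), so the p-quantile of ln T is μ + z_p·σ.
ln(1.28) = 0.2469 and ln(1.86) = 0.6206; z_{0.31} = -0.4959, z_{0.86} = 1.08.
σ = (0.6206 − 0.2469)/(1.08 − (-0.4959)) = 0.237.
μ = 0.2469 − (-0.4959)·0.237 = 0.364.
CV = √(exp(σ²)−1) = √(exp(0.0562)−1) = 0.240.

σ ≈ 0.237, CV ≈ 0.240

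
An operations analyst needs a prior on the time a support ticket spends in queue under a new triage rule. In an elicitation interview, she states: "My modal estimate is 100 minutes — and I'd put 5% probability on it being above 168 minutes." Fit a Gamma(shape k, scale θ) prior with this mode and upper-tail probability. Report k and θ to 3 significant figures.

Gamma(k,θ) with k>1 has mode (k−1)θ, so θ = 100/(k−1).
Need P(X < 168) = 0.95 with θ tied to k this way. Start at k = 2, θ = 100: P(X<168) ≈ 0.501.
Too low — raise k to concentrate. Iterating converges to k ≈ 11.4.
Then θ = 100/(11.4−1) ≈ 9.64.

k ≈ 11.4, θ ≈ 9.64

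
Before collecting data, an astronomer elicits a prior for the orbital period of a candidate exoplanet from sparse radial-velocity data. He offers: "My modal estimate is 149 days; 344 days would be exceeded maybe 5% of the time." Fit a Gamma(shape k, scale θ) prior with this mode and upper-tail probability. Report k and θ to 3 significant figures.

Gamma(k,θ) with k>1 has mode (k−1)θ, so θ = 149/(k−1).
Need P(X < 344) = 0.95 with θ tied to k this way. Start at k = 2, θ = 149: P(X<344) ≈ 0.671.
Too low — raise k to concentrate. Iterating converges to k ≈ 4.91.
Then θ = 149/(4.91−1) ≈ 38.1.

k ≈ 4.91, θ ≈ 38.1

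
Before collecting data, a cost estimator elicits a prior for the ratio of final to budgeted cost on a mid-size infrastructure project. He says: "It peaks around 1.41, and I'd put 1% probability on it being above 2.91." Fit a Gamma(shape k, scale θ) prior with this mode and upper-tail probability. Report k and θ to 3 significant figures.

k ≈ 10.3, θ ≈ 0.152

Gamma(k,θ) with k>1 has mode (k−1)θ, so θ = 1.41/(k−1).
Need P(X < 2.91) = 0.99 with θ tied to k this way. Start at k = 2, θ = 1.41: P(X<2.91) ≈ 0.611.
Too low — raise k to concentrate. Iterating converges to k ≈ 10.3.
Then θ = 1.41/(10.3−1) ≈ 0.152.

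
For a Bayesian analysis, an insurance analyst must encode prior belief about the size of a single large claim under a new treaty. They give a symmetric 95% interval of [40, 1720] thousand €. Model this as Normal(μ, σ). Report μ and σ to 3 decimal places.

μ = 880.000, σ = 428.579

A symmetric 95% interval runs μ ± z·σ with z = 1.96.
Half-width = 840, so σ = 840/1.96 = 428.579.
μ is the interval midpoint, 880.000.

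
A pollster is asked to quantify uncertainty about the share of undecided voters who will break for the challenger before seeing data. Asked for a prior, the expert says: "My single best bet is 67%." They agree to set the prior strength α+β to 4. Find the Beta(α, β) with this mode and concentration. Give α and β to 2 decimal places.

α = 2.34, β = 1.66

For α,β > 1 the Beta mode is (α−1)/(α+β−2). With α+β = 4, the mode is (α−1)/2.
Set (α−1)/2 = 0.67 → α = 1 + 0.67·2 = 2.34.
β = 4 − α = 1.66.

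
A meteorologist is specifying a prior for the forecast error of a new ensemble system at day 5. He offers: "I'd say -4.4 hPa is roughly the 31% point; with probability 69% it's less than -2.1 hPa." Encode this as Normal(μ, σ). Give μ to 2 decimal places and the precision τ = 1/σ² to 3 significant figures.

The p-quantile of Normal(μ,σ) is μ + z_p·σ, with z_{0.31} = -0.4959 and z_{0.69} = 0.4959.
Eliminate σ: μ = (z₂·x₁ − z₁·x₂)/(z₂ − z₁) = (0.4959·-4.4 − (-0.4959)·-2.1)/0.9917 = -3.25.
Then σ = (x₂ − x₁)/(z₂ − z₁) = (-2.1 − -4.4)/0.9917 = 2.32.
Precision τ = 1/σ² = 1/2.319² = 0.186.

μ = -3.25, τ = 0.186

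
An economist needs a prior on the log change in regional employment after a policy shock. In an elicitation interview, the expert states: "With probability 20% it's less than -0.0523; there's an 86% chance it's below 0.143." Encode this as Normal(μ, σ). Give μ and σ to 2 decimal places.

μ = 0.03, σ = 0.10

For Normal(μ,σ), the p-quantile is μ + z_p·σ. Here z_{0.2} = -0.8416, z_{0.86} = 1.08.
So -0.0523 = μ − 0.8416σ and 0.143 = μ + 1.08σ.
Subtracting: σ = (0.143 − -0.0523)/(1.08 − (-0.8416)) = 0.10.
Then μ = -0.0523 − (-0.8416)·0.10 = 0.03.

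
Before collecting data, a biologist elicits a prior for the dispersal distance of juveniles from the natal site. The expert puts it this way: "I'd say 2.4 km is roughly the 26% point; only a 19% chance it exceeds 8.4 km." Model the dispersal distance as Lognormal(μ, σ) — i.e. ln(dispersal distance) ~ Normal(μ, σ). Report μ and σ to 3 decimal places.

If T ~ Lognormal(μ,σ) then ln T ~ Normal(μ,σ), so the p-quantile of ln T is μ + z_p·σ.
ln(2.4) = 0.8755 and ln(8.4) = 2.128; z_{0.26} = -0.6433, z_{0.81} = 0.8779.
σ = (2.128 − 0.8755)/(0.8779 − (-0.6433)) = 0.824.
μ = 0.8755 − (-0.6433)·0.824 = 1.405.

μ ≈ 1.405, σ ≈ 0.824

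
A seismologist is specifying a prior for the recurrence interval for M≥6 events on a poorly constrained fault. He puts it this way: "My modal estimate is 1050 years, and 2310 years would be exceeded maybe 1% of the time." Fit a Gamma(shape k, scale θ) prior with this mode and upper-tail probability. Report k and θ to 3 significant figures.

Gamma(k,θ) with k>1 has mode (k−1)θ, so θ = 1050/(k−1).
Need P(X < 2310) = 0.99 with θ tied to k this way. Start at k = 2, θ = 1050: P(X<2310) ≈ 0.645.
Too low — raise k to concentrate. Iterating converges to k ≈ 8.76.
Then θ = 1050/(8.76−1) ≈ 135.

k ≈ 8.76, θ ≈ 135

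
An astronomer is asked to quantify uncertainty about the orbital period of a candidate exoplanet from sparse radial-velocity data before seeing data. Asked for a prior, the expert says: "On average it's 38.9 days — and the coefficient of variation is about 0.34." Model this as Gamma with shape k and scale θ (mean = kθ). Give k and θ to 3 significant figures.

For Gamma(k, scale θ): mean = kθ, variance = kθ², so CV = 1/√k.
CV = 0.34, hence k = 1/CV² = 8.65.
Then θ = mean/k = 38.9/8.65 = 4.5.

k ≈ 8.65, θ ≈ 4.5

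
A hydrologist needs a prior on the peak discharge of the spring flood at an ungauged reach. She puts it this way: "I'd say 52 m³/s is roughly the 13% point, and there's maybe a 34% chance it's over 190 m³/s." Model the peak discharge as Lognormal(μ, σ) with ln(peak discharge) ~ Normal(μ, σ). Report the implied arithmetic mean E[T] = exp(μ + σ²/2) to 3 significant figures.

If T ~ Lognormal(μ,σ) then ln T ~ Normal(μ,σ), so the p-quantile of ln T is μ + z_p·σ.
ln(52) = 3.951 and ln(190) = 5.247; z_{0.13} = -1.126, z_{0.66} = 0.4125.
σ = (5.247 − 3.951)/(0.4125 − (-1.126)) = 0.842.
μ = 3.951 − (-1.126)·0.842 = 4.900.
E[T] = exp(μ + σ²/2) = exp(4.900 + 0.3545) = 191 m³/s.

E[T] ≈ 191 m³/s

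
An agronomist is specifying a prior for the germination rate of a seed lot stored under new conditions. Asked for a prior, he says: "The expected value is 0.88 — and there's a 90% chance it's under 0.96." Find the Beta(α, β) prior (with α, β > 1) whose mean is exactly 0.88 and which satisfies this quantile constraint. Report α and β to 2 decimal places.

α ≈ 17.54, β ≈ 2.39

With mean 0.88 fixed, write α = 0.88s, β = 0.12s where s = α+β.
Need P(θ < 0.96) = 0.9 under Beta(0.88s, 0.12s). Normal approximation: (q−m)/√(m(1−m)/s) ≈ z_{0.9} = 1.28, so s ≈ 0.88·0.12·(1.28)²/(0.96−0.88)² = 27.1.
At s = 27.1: P(θ<0.96) ≈ 0.940. Adjusting to match 0.9 gives s ≈ 19.94.
So α = 0.88·19.94 ≈ 17.54, β = 0.12·19.94 ≈ 2.39.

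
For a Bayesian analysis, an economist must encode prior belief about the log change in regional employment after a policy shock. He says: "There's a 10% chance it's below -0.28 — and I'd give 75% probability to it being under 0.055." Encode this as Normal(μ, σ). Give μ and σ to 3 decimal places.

For Normal(μ,σ), the p-quantile is μ + z_p·σ. Here z_{0.1} = -1.282, z_{0.75} = 0.6745.
So -0.28 = μ − 1.282σ and 0.055 = μ + 0.6745σ.
Subtracting: σ = (0.055 − -0.28)/(0.6745 − (-1.282)) = 0.171.
Then μ = -0.28 − (-1.282)·0.171 = -0.061.

μ = -0.061, σ = 0.171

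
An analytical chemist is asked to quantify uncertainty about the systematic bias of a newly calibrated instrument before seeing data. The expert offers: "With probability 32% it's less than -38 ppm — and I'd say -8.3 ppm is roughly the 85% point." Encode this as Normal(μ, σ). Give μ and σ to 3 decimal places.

μ = -28.765, σ = 19.746

For Normal(μ,σ), the p-quantile is μ + z_p·σ. Here z_{0.32} = -0.4677, z_{0.85} = 1.036.
So -38 = μ − 0.4677σ and -8.3 = μ + 1.036σ.
Subtracting: σ = (-8.3 − -38)/(1.036 − (-0.4677)) = 19.746.
Then μ = -38 − (-0.4677)·19.746 = -28.765.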